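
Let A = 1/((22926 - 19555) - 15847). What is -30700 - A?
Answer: -383013199/12476 ≈ -30700.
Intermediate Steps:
A = -1/12476 (A = 1/(3371 - 15847) = 1/(-12476) = -1/12476 ≈ -8.0154e-5)
-30700 - A = -30700 - 1*(-1/12476) = -30700 + 1/12476 = -383013199/12476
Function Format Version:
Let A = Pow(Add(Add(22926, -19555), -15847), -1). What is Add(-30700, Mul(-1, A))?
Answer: Rational(-383013199, 12476) ≈ -30700.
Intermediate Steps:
A = Rational(-1, 12476) (A = Pow(Add(3371, -15847), -1) = Pow(-12476, -1) = Rational(-1, 12476) ≈ -8.0154e-5)
Add(-30700, Mul(-1, A)) = Add(-30700, Mul(-1, Rational(-1, 12476))) = Add(-30700, Rational(1, 12476)) = Rational(-383013199, 12476)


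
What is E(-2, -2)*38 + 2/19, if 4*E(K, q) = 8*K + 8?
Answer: -1442/19 ≈ -75.895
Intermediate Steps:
E(K, q) = 2 + 2*K (E(K, q) = (8*K + 8)/4 = (8 + 8*K)/4 = 2 + 2*K)
E(-2, -2)*38 + 2/19 = (2 + 2*(-2))*38 + 2/19 = (2 - 4)*38 + 2*(1/19) = -2*38 + 2/19 = -76 + 2/19 = -1442/19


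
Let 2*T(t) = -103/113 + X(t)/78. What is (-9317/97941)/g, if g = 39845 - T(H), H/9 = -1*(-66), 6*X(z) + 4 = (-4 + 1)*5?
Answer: -328480152/137586743425217 ≈ -2.3874e-6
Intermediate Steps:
X(z) = -19/6 (X(z) = -⅔ + ((-4 + 1)*5)/6 = -⅔ + (-3*5)/6 = -⅔ + (⅙)*(-15) = -⅔ - 5/2 = -19/6)
H = 594 (H = 9*(-1*(-66)) = 9*66 = 594)
T(t) = -50351/105768 (T(t) = (-103/113 - 19/6/78)/2 = (-103*1/113 - 19/6*1/78)/2 = (-103/113 - 19/468)/2 = (½)*(-50351/52884) = -50351/105768)
g = 4214376311/105768 (g = 39845 - 1*(-50351/105768) = 39845 + 50351/105768 = 4214376311/105768 ≈ 39846.)
(-9317/97941)/g = (-9317/97941)/(4214376311/105768) = -9317*1/97941*(105768/4214376311) = -9317/97941*105768/4214376311 = -328480152/137586743425217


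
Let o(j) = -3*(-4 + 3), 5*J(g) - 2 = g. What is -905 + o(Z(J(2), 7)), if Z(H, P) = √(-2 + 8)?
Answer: -902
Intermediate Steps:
J(g) = ⅖ + g/5
Z(H, P) = √6
o(j) = 3 (o(j) = -3*(-1) = 3)
-905 + o(Z(J(2), 7)) = -905 + 3 = -902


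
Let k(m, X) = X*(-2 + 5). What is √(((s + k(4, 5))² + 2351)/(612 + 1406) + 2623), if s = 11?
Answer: √10498/2 ≈ 51.230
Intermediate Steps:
k(m, X) = 3*X (k(m, X) = X*3 = 3*X)
√(((s + k(4, 5))² + 2351)/(612 + 1406) + 2623) = √(((11 + 3*5)² + 2351)/(612 + 1406) + 2623) = √(((11 + 15)² + 2351)/2018 + 2623) = √((26² + 2351)*(1/2018) + 2623) = √((676 + 2351)*(1/2018) + 2623) = √(3027*(1/2018) + 2623) = √(3/2 + 2623) = √(5249/2) = √10498/2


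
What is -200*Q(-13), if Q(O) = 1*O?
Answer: 2600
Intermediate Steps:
Q(O) = O
-200*Q(-13) = -200*(-13) = 2600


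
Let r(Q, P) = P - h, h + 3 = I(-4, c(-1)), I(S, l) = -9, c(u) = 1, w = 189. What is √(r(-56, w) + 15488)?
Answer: √15689 ≈ 125.26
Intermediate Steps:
h = -12 (h = -3 - 9 = -12)
r(Q, P) = 12 + P (r(Q, P) = P - 1*(-12) = P + 12 = 12 + P)
√(r(-56, w) + 15488) = √((12 + 189) + 15488) = √(201 + 15488) = √15689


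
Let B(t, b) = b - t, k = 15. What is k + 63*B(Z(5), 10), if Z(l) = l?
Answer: 330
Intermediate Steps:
k + 63*B(Z(5), 10) = 15 + 63*(10 - 1*5) = 15 + 63*(10 - 5) = 15 + 63*5 = 15 + 315 = 330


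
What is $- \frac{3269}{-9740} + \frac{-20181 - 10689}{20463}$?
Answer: $- \frac{77926751}{66436540} \approx -1.173$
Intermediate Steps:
$- \frac{3269}{-9740} + \frac{-20181 - 10689}{20463} = \left(-3269\right) \left(- \frac{1}{9740}\right) - \frac{10290}{6821} = \frac{3269}{9740} - \frac{10290}{6821} = - \frac{77926751}{66436540}$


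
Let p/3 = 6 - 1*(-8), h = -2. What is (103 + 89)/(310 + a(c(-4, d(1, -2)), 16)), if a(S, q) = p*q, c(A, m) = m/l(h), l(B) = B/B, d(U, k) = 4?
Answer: 96/491 ≈ 0.19552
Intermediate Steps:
l(B) = 1
c(A, m) = m (c(A, m) = m/1 = m*1 = m)
p = 42 (p = 3*(6 - 1*(-8)) = 3*(6 + 8) = 3*14 = 42)
a(S, q) = 42*q
(103 + 89)/(310 + a(c(-4, d(1, -2)), 16)) = (103 + 89)/(310 + 42*16) = 192/(310 + 672) = 192/982 = 192*(1/982) = 96/491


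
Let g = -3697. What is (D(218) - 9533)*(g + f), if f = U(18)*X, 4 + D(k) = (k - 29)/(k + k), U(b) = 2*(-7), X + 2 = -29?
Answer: 13567368009/436 ≈ 3.1118e+7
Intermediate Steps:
X = -31 (X = -2 - 29 = -31)
U(b) = -14
D(k) = -4 + (-29 + k)/(2*k) (D(k) = -4 + (k - 29)/(k + k) = -4 + (-29 + k)/((2*k)) = -4 + (-29 + k)*(1/(2*k)) = -4 + (-29 + k)/(2*k))
f = 434 (f = -14*(-31) = 434)
(D(218) - 9533)*(g + f) = ((½)*(-29 - 7*218)/218 - 9533)*(-3697 + 434) = ((½)*(1/218)*(-29 - 1526) - 9533)*(-3263) = ((½)*(1/218)*(-1555) - 9533)*(-3263) = (-1555/436 - 9533)*(-3263) = -4157943/436*(-3263) = 13567368009/436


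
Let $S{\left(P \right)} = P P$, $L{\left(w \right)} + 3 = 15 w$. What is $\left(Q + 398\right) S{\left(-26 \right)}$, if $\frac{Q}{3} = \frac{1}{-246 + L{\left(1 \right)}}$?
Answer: $\frac{807118}{3} \approx 2.6904 \cdot 10^{5}$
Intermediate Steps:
$L{\left(w \right)} = -3 + 15 w$
$S{\left(P \right)} = P^{2}$
$Q = - \frac{1}{78}$ ($Q = \frac{3}{-246 + \left(-3 + 15 \cdot 1\right)} = \frac{3}{-246 + \left(-3 + 15\right)} = \frac{3}{-246 + 12} = \frac{3}{-234} = 3 \left(- \frac{1}{234}\right) = - \frac{1}{78} \approx -0.012821$)
$\left(Q + 398\right) S{\left(-26 \right)} = \left(- \frac{1}{78} + 398\right) \left(-26\right)^{2} = \frac{31043}{78} \cdot 676 = \frac{807118}{3}$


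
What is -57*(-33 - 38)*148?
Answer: 598956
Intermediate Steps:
-57*(-33 - 38)*148 = -57*(-71)*148 = 4047*148 = 598956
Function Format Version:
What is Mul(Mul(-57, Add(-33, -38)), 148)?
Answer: 598956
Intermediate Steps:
Mul(Mul(-57, Add(-33, -38)), 148) = Mul(Mul(-57, -71), 148) = Mul(4047, 148) = 598956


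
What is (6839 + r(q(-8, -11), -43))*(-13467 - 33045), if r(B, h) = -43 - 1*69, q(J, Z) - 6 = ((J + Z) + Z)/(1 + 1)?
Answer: -312886224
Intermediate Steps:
q(J, Z) = 6 + Z + J/2 (q(J, Z) = 6 + ((J + Z) + Z)/(1 + 1) = 6 + (J + 2*Z)/2 = 6 + (J + 2*Z)*(½) = 6 + (Z + J/2) = 6 + Z + J/2)
r(B, h) = -112 (r(B, h) = -43 - 69 = -112)
(6839 + r(q(-8, -11), -43))*(-13467 - 33045) = (6839 - 112)*(-13467 - 33045) = 6727*(-46512) = -312886224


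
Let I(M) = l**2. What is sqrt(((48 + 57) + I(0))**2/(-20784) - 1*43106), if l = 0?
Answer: I*sqrt(129312004619)/1732 ≈ 207.62*I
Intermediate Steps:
I(M) = 0 (I(M) = 0**2 = 0)
sqrt(((48 + 57) + I(0))**2/(-20784) - 1*43106) = sqrt(((48 + 57) + 0)**2/(-20784) - 1*43106) = sqrt((105 + 0)**2*(-1/20784) - 43106) = sqrt(105**2*(-1/20784) - 43106) = sqrt(11025*(-1/20784) - 43106) = sqrt(-3675/6928 - 43106) = sqrt(-298642043/6928) = I*sqrt(129312004619)/1732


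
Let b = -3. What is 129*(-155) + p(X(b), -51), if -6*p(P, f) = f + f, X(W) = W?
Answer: -19978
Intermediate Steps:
p(P, f) = -f/3 (p(P, f) = -(f + f)/6 = -f/3)
129*(-155) + p(X(b), -51) = 129*(-155) - ⅓*(-51) = -19995 + 17 = -19978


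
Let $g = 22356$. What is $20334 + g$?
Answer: $42690$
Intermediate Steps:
$20334 + g = 20334 + 22356 = 42690$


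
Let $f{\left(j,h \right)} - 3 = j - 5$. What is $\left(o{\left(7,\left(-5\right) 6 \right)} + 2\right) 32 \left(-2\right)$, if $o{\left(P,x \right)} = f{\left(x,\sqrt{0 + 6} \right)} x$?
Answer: $-61568$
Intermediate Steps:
$f{\left(j,h \right)} = -2 + j$ ($f{\left(j,h \right)} = 3 + \left(j - 5\right) = 3 + \left(-5 + j\right) = -2 + j$)
$o{\left(P,x \right)} = x \left(-2 + x\right)$ ($o{\left(P,x \right)} = \left(-2 + x\right) x = x \left(-2 + x\right)$)
$\left(o{\left(7,\left(-5\right) 6 \right)} + 2\right) 32 \left(-2\right) = \left(\left(-5\right) 6 \left(-2 - 30\right) + 2\right) 32 \left(-2\right) = \left(- 30 \left(-2 - 30\right) + 2\right) \left(-64\right) = \left(\left(-30\right) \left(-32\right) + 2\right) \left(-64\right) = \left(960 + 2\right) \left(-64\right) = 962 \left(-64\right) = -61568$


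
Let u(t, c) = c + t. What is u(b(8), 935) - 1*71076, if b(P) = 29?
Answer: -70112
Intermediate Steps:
u(b(8), 935) - 1*71076 = (935 + 29) - 1*71076 = 964 - 71076 = -70112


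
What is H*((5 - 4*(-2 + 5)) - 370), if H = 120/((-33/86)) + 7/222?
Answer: 287878331/2442 ≈ 1.1789e+5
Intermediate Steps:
H = -763603/2442 (H = 120/((-33*1/86)) + 7*(1/222) = 120/(-33/86) + 7/222 = 120*(-86/33) + 7/222 = -3440/11 + 7/222 = -763603/2442 ≈ -312.70)
H*((5 - 4*(-2 + 5)) - 370) = -763603*((5 - 4*(-2 + 5)) - 370)/2442 = -763603*((5 - 4*3) - 370)/2442 = -763603*((5 - 12) - 370)/2442 = -763603*(-7 - 370)/2442 = -763603/2442*(-377) = 287878331/2442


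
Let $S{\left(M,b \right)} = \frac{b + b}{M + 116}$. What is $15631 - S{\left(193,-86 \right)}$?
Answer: $\frac{4830151}{309} \approx 15632.0$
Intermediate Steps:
$S{\left(M,b \right)} = \frac{2 b}{116 + M}$
$15631 - S{\left(193,-86 \right)} = 15631 - 2 \left(-86\right) \frac{1}{116 + 193} = 15631 - 2 \left(-86\right) \frac{1}{309} = 15631 - - \frac{172}{309} = 15631 + \frac{172}{309} = \frac{4830151}{309}$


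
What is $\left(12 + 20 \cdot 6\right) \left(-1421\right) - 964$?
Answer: $-188536$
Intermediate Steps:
$\left(12 + 20 \cdot 6\right) \left(-1421\right) - 964 = \left(12 + 120\right) \left(-1421\right) - 964 = 132 \left(-1421\right) - 964 = -187572 - 964 = -188536$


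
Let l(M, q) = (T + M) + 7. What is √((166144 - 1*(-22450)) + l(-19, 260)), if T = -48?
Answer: √188534 ≈ 434.21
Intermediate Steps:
l(M, q) = -41 + M (l(M, q) = (-48 + M) + 7 = -41 + M)
√((166144 - 1*(-22450)) + l(-19, 260)) = √((166144 - 1*(-22450)) + (-41 - 19)) = √((166144 + 22450) - 60) = √(188594 - 60) = √188534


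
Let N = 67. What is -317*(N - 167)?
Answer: 31700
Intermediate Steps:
-317*(N - 167) = -317*(67 - 167) = -317*(-100) = 31700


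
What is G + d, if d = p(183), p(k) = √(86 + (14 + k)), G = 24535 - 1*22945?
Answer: 1590 + √283 ≈ 1606.8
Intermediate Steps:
G = 1590 (G = 24535 - 22945 = 1590)
p(k) = √(100 + k)
d = √283 (d = √(100 + 183) = √283 ≈ 16.823)
G + d = 1590 + √283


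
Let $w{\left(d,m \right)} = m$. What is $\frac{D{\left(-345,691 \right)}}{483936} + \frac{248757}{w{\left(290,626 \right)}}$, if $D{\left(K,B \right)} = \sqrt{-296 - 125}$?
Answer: $\frac{248757}{626} + \frac{i \sqrt{421}}{483936} \approx 397.38 + 4.2399 \cdot 10^{-5} i$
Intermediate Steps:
$D{\left(K,B \right)} = i \sqrt{421}$ ($D{\left(K,B \right)} = \sqrt{-421} = i \sqrt{421}$)
$\frac{D{\left(-345,691 \right)}}{483936} + \frac{248757}{w{\left(290,626 \right)}} = \frac{i \sqrt{421}}{483936} + \frac{248757}{626} = \frac{248757}{626} + \frac{i \sqrt{421}}{483936}$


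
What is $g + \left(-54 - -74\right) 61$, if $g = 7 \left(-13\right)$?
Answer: $1129$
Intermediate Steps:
$g = -91$
$g + \left(-54 - -74\right) 61 = -91 + \left(-54 - -74\right) 61 = -91 + \left(-54 + 74\right) 61 = -91 + 20 \cdot 61 = -91 + 1220 = 1129$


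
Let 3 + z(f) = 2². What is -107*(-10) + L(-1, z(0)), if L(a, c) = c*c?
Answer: 1071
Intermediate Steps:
z(f) = 1 (z(f) = -3 + 2² = -3 + 4 = 1)
L(a, c) = c²
-107*(-10) + L(-1, z(0)) = -107*(-10) + 1² = 1070 + 1 = 1071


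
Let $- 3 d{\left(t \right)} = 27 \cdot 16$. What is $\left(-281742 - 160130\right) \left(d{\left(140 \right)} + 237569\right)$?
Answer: $-104911459600$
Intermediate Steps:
$d{\left(t \right)} = -144$ ($d{\left(t \right)} = - \frac{27 \cdot 16}{3} = \left(- \frac{1}{3}\right) 432 = -144$)
$\left(-281742 - 160130\right) \left(d{\left(140 \right)} + 237569\right) = \left(-281742 - 160130\right) \left(-144 + 237569\right) = \left(-441872\right) 237425 = -104911459600$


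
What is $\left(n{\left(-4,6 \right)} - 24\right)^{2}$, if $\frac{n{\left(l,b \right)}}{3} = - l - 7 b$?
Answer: $19044$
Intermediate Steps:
$n{\left(l,b \right)} = - 21 b - 3 l$ ($n{\left(l,b \right)} = 3 \left(- l - 7 b\right) = - 21 b - 3 l$)
$\left(n{\left(-4,6 \right)} - 24\right)^{2} = \left(\left(\left(-21\right) 6 - -12\right) - 24\right)^{2} = \left(\left(-126 + 12\right) - 24\right)^{2} = \left(-114 - 24\right)^{2} = \left(-138\right)^{2} = 19044$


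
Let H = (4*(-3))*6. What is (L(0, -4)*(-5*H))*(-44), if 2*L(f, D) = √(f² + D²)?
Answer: -31680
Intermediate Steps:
H = -72 (H = -12*6 = -72)
L(f, D) = √(D² + f²)/2 (L(f, D) = √(f² + D²)/2 = √(D² + f²)/2)
(L(0, -4)*(-5*H))*(-44) = ((√((-4)² + 0²)/2)*(-5*(-72)))*(-44) = ((√(16 + 0)/2)*360)*(-44) = ((√16/2)*360)*(-44) = (((½)*4)*360)*(-44) = (2*360)*(-44) = 720*(-44) = -31680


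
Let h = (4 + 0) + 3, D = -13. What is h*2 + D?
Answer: 1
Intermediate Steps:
h = 7 (h = 4 + 3 = 7)
h*2 + D = 7*2 - 13 = 14 - 13 = 1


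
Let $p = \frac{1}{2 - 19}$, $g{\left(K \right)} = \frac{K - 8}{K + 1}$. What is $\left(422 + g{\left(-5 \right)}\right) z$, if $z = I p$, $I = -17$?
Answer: $\frac{1701}{4} \approx 425.25$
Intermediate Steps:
$g{\left(K \right)} = \frac{-8 + K}{1 + K}$
$p = - \frac{1}{17}$ ($p = \frac{1}{-17} = - \frac{1}{17} \approx -0.058824$)
$z = 1$ ($z = \left(-17\right) \left(- \frac{1}{17}\right) = 1$)
$\left(422 + g{\left(-5 \right)}\right) z = \left(422 + \frac{-8 - 5}{1 - 5}\right) 1 = \left(422 + \frac{1}{-4} \left(-13\right)\right) 1 = \left(422 - - \frac{13}{4}\right) 1 = \left(422 + \frac{13}{4}\right) 1 = \frac{1701}{4} \cdot 1 = \frac{1701}{4}$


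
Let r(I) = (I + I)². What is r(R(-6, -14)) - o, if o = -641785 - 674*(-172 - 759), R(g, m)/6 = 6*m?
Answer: 1030355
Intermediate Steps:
R(g, m) = 36*m (R(g, m) = 6*(6*m) = 36*m)
r(I) = 4*I² (r(I) = (2*I)² = 4*I²)
o = -14291 (o = -641785 - 674*(-931) = -641785 + 627494 = -14291)
r(R(-6, -14)) - o = 4*(36*(-14))² - 1*(-14291) = 4*(-504)² + 14291 = 4*254016 + 14291 = 1016064 + 14291 = 1030355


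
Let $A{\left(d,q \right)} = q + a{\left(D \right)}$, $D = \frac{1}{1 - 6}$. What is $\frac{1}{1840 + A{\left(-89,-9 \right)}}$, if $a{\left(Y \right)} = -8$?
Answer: $\frac{1}{1823} \approx 0.00054855$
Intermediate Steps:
$D = - \frac{1}{5}$ ($D = \frac{1}{-5} = - \frac{1}{5} \approx -0.2$)
$A{\left(d,q \right)} = -8 + q$ ($A{\left(d,q \right)} = q - 8 = -8 + q$)
$\frac{1}{1840 + A{\left(-89,-9 \right)}} = \frac{1}{1840 - 17} = \frac{1}{1823}$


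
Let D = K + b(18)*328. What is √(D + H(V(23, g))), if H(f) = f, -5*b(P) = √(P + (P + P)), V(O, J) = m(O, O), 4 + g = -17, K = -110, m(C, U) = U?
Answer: √(-2175 - 4920*√6)/5 ≈ 23.855*I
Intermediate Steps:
g = -21 (g = -4 - 17 = -21)
V(O, J) = O
b(P) = -√3*√P/5 (b(P) = -√(P + (P + P))/5 = -√(P + 2*P)/5 = -√3*√P/5)
D = -110 - 984*√6/5 (D = -110 - √3*√18/5*328 = -110 - √3*3*√2/5*328 = -110 - 3*√6/5*328 = -110 - 984*√6/5 ≈ -592.06)
√(D + H(V(23, g))) = √((-110 - 984*√6/5) + 23) = √(-87 - 984*√6/5)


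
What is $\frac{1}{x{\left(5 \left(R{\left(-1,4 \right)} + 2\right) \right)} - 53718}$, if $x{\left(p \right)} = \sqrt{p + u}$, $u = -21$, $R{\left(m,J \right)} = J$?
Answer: $- \frac{1}{53715} \approx -1.8617 \cdot 10^{-5}$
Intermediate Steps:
$x{\left(p \right)} = \sqrt{-21 + p}$ ($x{\left(p \right)} = \sqrt{p - 21} = \sqrt{-21 + p}$)
$\frac{1}{x{\left(5 \left(R{\left(-1,4 \right)} + 2\right) \right)} - 53718} = \frac{1}{\sqrt{-21 + 5 \left(4 + 2\right)} - 53718} = \frac{1}{\sqrt{-21 + 5 \cdot 6} - 53718} = \frac{1}{\sqrt{-21 + 30} - 53718} = \frac{1}{\sqrt{9} - 53718} = \frac{1}{3 - 53718} = \frac{1}{-53715} = - \frac{1}{53715}$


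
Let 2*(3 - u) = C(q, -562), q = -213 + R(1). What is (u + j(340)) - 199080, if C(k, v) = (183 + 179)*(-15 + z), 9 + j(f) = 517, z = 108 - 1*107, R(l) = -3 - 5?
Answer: -196035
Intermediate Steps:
R(l) = -8
z = 1 (z = 108 - 107 = 1)
j(f) = 508 (j(f) = -9 + 517 = 508)
q = -221 (q = -213 - 8 = -221)
C(k, v) = -5068 (C(k, v) = (183 + 179)*(-15 + 1) = 362*(-14) = -5068)
u = 2537 (u = 3 - 1/2*(-5068) = 3 + 2534 = 2537)
(u + j(340)) - 199080 = (2537 + 508) - 199080 = 3045 - 199080 = -196035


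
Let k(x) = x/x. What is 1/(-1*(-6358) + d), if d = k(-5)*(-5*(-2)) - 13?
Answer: 1/6355 ≈ 0.00015736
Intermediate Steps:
k(x) = 1
d = -3 (d = 1*(-5*(-2)) - 13 = 1*10 - 13 = 10 - 13 = -3)
1/(-1*(-6358) + d) = 1/(-1*(-6358) - 3) = 1/(6358 - 3) = 1/6355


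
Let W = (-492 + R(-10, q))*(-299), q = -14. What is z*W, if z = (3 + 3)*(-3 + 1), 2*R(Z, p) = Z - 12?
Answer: -1804764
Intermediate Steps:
R(Z, p) = -6 + Z/2 (R(Z, p) = (Z - 12)/2 = (-12 + Z)/2 = -6 + Z/2)
z = -12 (z = 6*(-2) = -12)
W = 150397 (W = (-492 + (-6 + (½)*(-10)))*(-299) = (-492 + (-6 - 5))*(-299) = (-492 - 11)*(-299) = -503*(-299) = 150397)
z*W = -12*150397 = -1804764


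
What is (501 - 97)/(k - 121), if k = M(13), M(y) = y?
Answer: -101/27 ≈ -3.7407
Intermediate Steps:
k = 13
(501 - 97)/(k - 121) = (501 - 97)/(13 - 121) = 404/(-108) = 404*(-1/108) = -101/27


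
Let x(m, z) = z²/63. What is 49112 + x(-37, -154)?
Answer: 445396/9 ≈ 49488.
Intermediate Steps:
x(m, z) = z²/63 (x(m, z) = z²*(1/63) = z²/63)
49112 + x(-37, -154) = 49112 + (1/63)*(-154)² = 49112 + (1/63)*23716 = 49112 + 3388/9 = 445396/9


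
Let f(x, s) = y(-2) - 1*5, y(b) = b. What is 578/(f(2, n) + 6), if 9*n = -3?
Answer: -578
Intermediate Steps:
n = -⅓ (n = (⅑)*(-3) = -⅓ ≈ -0.33333)
f(x, s) = -7 (f(x, s) = -2 - 1*5 = -2 - 5 = -7)
578/(f(2, n) + 6) = 578/(-7 + 6) = 578/(-1) = -1*578 = -578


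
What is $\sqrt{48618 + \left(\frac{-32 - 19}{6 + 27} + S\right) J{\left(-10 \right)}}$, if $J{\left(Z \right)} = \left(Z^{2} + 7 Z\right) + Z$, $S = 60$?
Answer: $\frac{67 \sqrt{1342}}{11} \approx 223.13$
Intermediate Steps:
$J{\left(Z \right)} = Z^{2} + 8 Z$
$\sqrt{48618 + \left(\frac{-32 - 19}{6 + 27} + S\right) J{\left(-10 \right)}} = \sqrt{48618 + \left(\frac{-32 - 19}{6 + 27} + 60\right) \left(- 10 \left(8 - 10\right)\right)} = \sqrt{48618 + \left(- \frac{51}{33} + 60\right) \left(\left(-10\right) \left(-2\right)\right)} = \sqrt{48618 + \left(\left(-51\right) \frac{1}{33} + 60\right) 20} = \sqrt{48618 + \left(- \frac{17}{11} + 60\right) 20} = \sqrt{48618 + \frac{643}{11} \cdot 20} = \sqrt{48618 + \frac{12860}{11}} = \sqrt{\frac{547658}{11}} = \frac{67 \sqrt{1342}}{11}$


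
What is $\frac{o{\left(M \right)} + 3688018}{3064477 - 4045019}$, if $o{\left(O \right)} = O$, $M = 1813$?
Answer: $- \frac{3689831}{980542} \approx -3.7631$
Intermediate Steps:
$\frac{o{\left(M \right)} + 3688018}{3064477 - 4045019} = \frac{1813 + 3688018}{3064477 - 4045019} = \frac{3689831}{-980542} = 3689831 \left(- \frac{1}{980542}\right) = - \frac{3689831}{980542}$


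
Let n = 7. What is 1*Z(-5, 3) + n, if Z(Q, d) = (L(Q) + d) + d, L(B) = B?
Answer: 8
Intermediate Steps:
Z(Q, d) = Q + 2*d (Z(Q, d) = (Q + d) + d = Q + 2*d)
1*Z(-5, 3) + n = 1*(-5 + 2*3) + 7 = 1*(-5 + 6) + 7 = 1*1 + 7 = 1 + 7 = 8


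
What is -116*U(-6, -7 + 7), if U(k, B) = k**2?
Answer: -4176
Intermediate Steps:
-116*U(-6, -7 + 7) = -116*(-6)**2 = -116*36 = -4176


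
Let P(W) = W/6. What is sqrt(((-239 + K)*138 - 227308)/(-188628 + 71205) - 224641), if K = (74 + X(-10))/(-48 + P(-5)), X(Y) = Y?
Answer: I*sqrt(29544987472850429427)/11468313 ≈ 473.96*I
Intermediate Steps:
P(W) = W/6 (P(W) = W*(1/6) = W/6)
K = -384/293 (K = (74 - 10)/(-48 + (1/6)*(-5)) = 64/(-48 - 5/6) = 64/(-293/6) = 64*(-6/293) = -384/293 ≈ -1.3106)
sqrt(((-239 + K)*138 - 227308)/(-188628 + 71205) - 224641) = sqrt(((-239 - 384/293)*138 - 227308)/(-188628 + 71205) - 224641) = sqrt((-70411/293*138 - 227308)/(-117423) - 224641) = sqrt((-9716718/293 - 227308)*(-1/117423) - 224641) = sqrt(-76317962/293*(-1/117423) - 224641) = sqrt(76317962/34404939 - 224641) = sqrt(-7728683583937/34404939) = I*sqrt(29544987472850429427)/11468313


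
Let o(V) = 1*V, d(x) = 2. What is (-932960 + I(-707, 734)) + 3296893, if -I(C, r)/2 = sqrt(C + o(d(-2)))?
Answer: 2363933 - 2*I*sqrt(705) ≈ 2.3639e+6 - 53.104*I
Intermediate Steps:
o(V) = V
I(C, r) = -2*sqrt(2 + C) (I(C, r) = -2*sqrt(C + 2) = -2*sqrt(2 + C))
(-932960 + I(-707, 734)) + 3296893 = (-932960 - 2*sqrt(2 - 707)) + 3296893 = (-932960 - 2*I*sqrt(705)) + 3296893 = 2363933 - 2*I*sqrt(705)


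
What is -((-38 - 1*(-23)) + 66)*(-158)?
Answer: 8058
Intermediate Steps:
-((-38 - 1*(-23)) + 66)*(-158) = -((-38 + 23) + 66)*(-158) = -(-15 + 66)*(-158) = -51*(-158) = -1*(-8058) = 8058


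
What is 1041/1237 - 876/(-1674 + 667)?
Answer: 2131899/1245659 ≈ 1.7115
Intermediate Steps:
1041/1237 - 876/(-1674 + 667) = 1041*(1/1237) - 876/(-1007) = 1041/1237 - 876*(-1/1007) = 1041/1237 + 876/1007 = 2131899/1245659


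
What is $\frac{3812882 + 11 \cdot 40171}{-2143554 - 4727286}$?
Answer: $- \frac{4254763}{6870840} \approx -0.61925$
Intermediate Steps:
$\frac{3812882 + 11 \cdot 40171}{-2143554 - 4727286} = \frac{3812882 + 441881}{-6870840} = 4254763 \left(- \frac{1}{6870840}\right) = - \frac{4254763}{6870840}$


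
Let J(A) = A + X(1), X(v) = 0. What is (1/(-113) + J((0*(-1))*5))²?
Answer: 1/12769 ≈ 7.8315e-5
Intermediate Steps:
J(A) = A (J(A) = A + 0 = A)
(1/(-113) + J((0*(-1))*5))² = (1/(-113) + (0*(-1))*5)² = (-1/113 + 0*5)² = (-1/113 + 0)² = (-1/113)² = 1/12769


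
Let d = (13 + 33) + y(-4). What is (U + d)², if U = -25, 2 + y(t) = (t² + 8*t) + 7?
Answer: 100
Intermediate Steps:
y(t) = 5 + t² + 8*t (y(t) = -2 + ((t² + 8*t) + 7) = -2 + (7 + t² + 8*t) = 5 + t² + 8*t)
d = 35 (d = (13 + 33) + (5 + (-4)² + 8*(-4)) = 46 + (5 + 16 - 32) = 46 - 11 = 35)
(U + d)² = (-25 + 35)² = 10² = 100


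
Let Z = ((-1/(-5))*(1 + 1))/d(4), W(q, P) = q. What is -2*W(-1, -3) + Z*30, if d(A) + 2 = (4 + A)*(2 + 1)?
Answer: 28/11 ≈ 2.5455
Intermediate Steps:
d(A) = 10 + 3*A (d(A) = -2 + (4 + A)*(2 + 1) = -2 + (4 + A)*3 = -2 + (12 + 3*A) = 10 + 3*A)
Z = 1/55 (Z = ((-1/(-5))*(1 + 1))/(10 + 3*4) = (-1*(-⅕)*2)/(10 + 12) = ((⅕)*2)/22 = (⅖)*(1/22) = 1/55 ≈ 0.018182)
-2*W(-1, -3) + Z*30 = -2*(-1) + (1/55)*30 = 2 + 6/11 = 28/11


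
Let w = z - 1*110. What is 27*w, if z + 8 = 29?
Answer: -2403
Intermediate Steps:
z = 21 (z = -8 + 29 = 21)
w = -89 (w = 21 - 1*110 = 21 - 110 = -89)
27*w = 27*(-89) = -2403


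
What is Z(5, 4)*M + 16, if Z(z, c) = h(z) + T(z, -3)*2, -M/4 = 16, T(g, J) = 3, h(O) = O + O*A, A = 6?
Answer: -2608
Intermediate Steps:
h(O) = 7*O (h(O) = O + O*6 = O + 6*O = 7*O)
M = -64 (M = -4*16 = -64)
Z(z, c) = 6 + 7*z (Z(z, c) = 7*z + 3*2 = 7*z + 6 = 6 + 7*z)
Z(5, 4)*M + 16 = (6 + 7*5)*(-64) + 16 = (6 + 35)*(-64) + 16 = 41*(-64) + 16 = -2624 + 16 = -2608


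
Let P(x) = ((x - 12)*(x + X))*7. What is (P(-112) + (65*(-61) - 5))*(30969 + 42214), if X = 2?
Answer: 6696976330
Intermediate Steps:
P(x) = 7*(-12 + x)*(2 + x) (P(x) = ((x - 12)*(x + 2))*7 = ((-12 + x)*(2 + x))*7 = 7*(-12 + x)*(2 + x))
(P(-112) + (65*(-61) - 5))*(30969 + 42214) = ((-168 - 70*(-112) + 7*(-112)²) + (65*(-61) - 5))*(30969 + 42214) = ((-168 + 7840 + 7*12544) + (-3965 - 5))*73183 = ((-168 + 7840 + 87808) - 3970)*73183 = (95480 - 3970)*73183 = 91510*73183 = 6696976330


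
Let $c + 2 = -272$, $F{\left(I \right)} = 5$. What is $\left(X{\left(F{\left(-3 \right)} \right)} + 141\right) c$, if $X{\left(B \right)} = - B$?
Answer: $-37264$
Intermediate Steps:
$c = -274$ ($c = -2 - 272 = -274$)
$\left(X{\left(F{\left(-3 \right)} \right)} + 141\right) c = \left(\left(-1\right) 5 + 141\right) \left(-274\right) = \left(-5 + 141\right) \left(-274\right) = 136 \left(-274\right) = -37264$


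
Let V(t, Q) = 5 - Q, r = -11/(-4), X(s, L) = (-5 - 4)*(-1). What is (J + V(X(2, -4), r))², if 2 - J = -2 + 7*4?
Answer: 7569/16 ≈ 473.06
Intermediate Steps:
X(s, L) = 9 (X(s, L) = -9*(-1) = 9)
r = 11/4 (r = -11*(-¼) = 11/4 ≈ 2.7500)
J = -24 (J = 2 - (-2 + 7*4) = 2 - (-2 + 28) = 2 - 1*26 = 2 - 26 = -24)
(J + V(X(2, -4), r))² = (-24 + (5 - 1*11/4))² = (-24 + (5 - 11/4))² = (-24 + 9/4)² = (-87/4)² = 7569/16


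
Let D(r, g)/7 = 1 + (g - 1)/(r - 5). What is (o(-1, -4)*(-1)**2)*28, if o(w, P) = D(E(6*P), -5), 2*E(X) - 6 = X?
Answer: 280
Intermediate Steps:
E(X) = 3 + X/2
D(r, g) = 7 + 7*(-1 + g)/(-5 + r) (D(r, g) = 7*(1 + (g - 1)/(r - 5)) = 7*(1 + (-1 + g)/(-5 + r)) = 7 + 7*(-1 + g)/(-5 + r))
o(w, P) = 7*(-8 + 3*P)/(-2 + 3*P) (o(w, P) = 7*(-6 - 5 + (3 + (6*P)/2))/(-5 + (3 + (6*P)/2)) = 7*(-6 - 5 + (3 + 3*P))/(-5 + (3 + 3*P)) = 7*(-8 + 3*P)/(-2 + 3*P))
(o(-1, -4)*(-1)**2)*28 = ((7*(-8 + 3*(-4))/(-2 + 3*(-4)))*(-1)**2)*28 = ((7*(-8 - 12)/(-2 - 12))*1)*28 = ((7*(-20)/(-14))*1)*28 = ((7*(-1/14)*(-20))*1)*28 = (10*1)*28 = 10*28 = 280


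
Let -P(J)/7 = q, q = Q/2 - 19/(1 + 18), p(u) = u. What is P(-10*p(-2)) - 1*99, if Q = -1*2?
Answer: -85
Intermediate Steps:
Q = -2
q = -2 (q = -2/2 - 19/(1 + 18) = -2*½ - 19/19 = -1 - 19*1/19 = -1 - 1 = -2)
P(J) = 14 (P(J) = -7*(-2) = 14)
P(-10*p(-2)) - 1*99 = 14 - 1*99 = 14 - 99 = -85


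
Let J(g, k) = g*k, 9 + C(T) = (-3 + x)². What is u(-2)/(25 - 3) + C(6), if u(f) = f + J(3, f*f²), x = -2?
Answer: 163/11 ≈ 14.818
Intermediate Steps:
C(T) = 16 (C(T) = -9 + (-3 - 2)² = -9 + (-5)² = -9 + 25 = 16)
u(f) = f + 3*f³ (u(f) = f + 3*(f*f²) = f + 3*f³)
u(-2)/(25 - 3) + C(6) = (-2 + 3*(-2)³)/(25 - 3) + 16 = (-2 + 3*(-8))/22 + 16 = (-2 - 24)*(1/22) + 16 = -26*1/22 + 16 = -13/11 + 16 = 163/11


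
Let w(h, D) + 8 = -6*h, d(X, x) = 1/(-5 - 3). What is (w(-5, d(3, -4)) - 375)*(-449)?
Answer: 158497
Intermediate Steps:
d(X, x) = -⅛ (d(X, x) = 1/(-8) = -⅛)
w(h, D) = -8 - 6*h
(w(-5, d(3, -4)) - 375)*(-449) = ((-8 - 6*(-5)) - 375)*(-449) = ((-8 + 30) - 375)*(-449) = (22 - 375)*(-449) = -353*(-449) = 158497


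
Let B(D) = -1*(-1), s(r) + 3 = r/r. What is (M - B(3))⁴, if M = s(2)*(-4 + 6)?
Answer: 625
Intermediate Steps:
s(r) = -2 (s(r) = -3 + r/r = -3 + 1 = -2)
M = -4 (M = -2*(-4 + 6) = -2*2 = -4)
B(D) = 1
(M - B(3))⁴ = (-4 - 1*1)⁴ = (-4 - 1)⁴ = (-5)⁴ = 625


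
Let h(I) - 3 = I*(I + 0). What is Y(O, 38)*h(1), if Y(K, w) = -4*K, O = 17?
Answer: -272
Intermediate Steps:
h(I) = 3 + I**2 (h(I) = 3 + I*(I + 0) = 3 + I*I = 3 + I**2)
Y(O, 38)*h(1) = (-4*17)*(3 + 1**2) = -68*(3 + 1) = -68*4 = -272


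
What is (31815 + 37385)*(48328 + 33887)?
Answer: 5689278000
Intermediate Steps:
(31815 + 37385)*(48328 + 33887) = 69200*82215 = 5689278000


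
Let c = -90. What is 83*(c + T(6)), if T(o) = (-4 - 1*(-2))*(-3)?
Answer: -6972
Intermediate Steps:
T(o) = 6 (T(o) = (-4 + 2)*(-3) = -2*(-3) = 6)
83*(c + T(6)) = 83*(-90 + 6) = 83*(-84) = -6972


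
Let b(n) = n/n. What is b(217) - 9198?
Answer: -9197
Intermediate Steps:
b(n) = 1
b(217) - 9198 = 1 - 9198 = -9197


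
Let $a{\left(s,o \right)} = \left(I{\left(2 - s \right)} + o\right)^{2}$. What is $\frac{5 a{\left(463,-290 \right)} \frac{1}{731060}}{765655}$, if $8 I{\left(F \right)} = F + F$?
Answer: $\frac{2627641}{1791167181760} \approx 1.467 \cdot 10^{-6}$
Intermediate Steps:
$I{\left(F \right)} = \frac{F}{4}$ ($I{\left(F \right)} = \frac{F + F}{8} = \frac{2 F}{8} = \frac{F}{4}$)
$a{\left(s,o \right)} = \left(\frac{1}{2} + o - \frac{s}{4}\right)^{2}$ ($a{\left(s,o \right)} = \left(\frac{2 - s}{4} + o\right)^{2} = \left(\left(\frac{1}{2} - \frac{s}{4}\right) + o\right)^{2} = \left(\frac{1}{2} + o - \frac{s}{4}\right)^{2}$)
$\frac{5 a{\left(463,-290 \right)} \frac{1}{731060}}{765655} = \frac{5 \frac{\left(2 - 463 + 4 \left(-290\right)\right)^{2}}{16} \cdot \frac{1}{731060}}{765655} = 5 \frac{\left(2 - 463 - 1160\right)^{2}}{16} \cdot \frac{1}{731060} \cdot \frac{1}{765655} = 5 \frac{\left(-1621\right)^{2}}{16} \cdot \frac{1}{731060} \cdot \frac{1}{765655} = 5 \cdot \frac{1}{16} \cdot 2627641 \cdot \frac{1}{731060} \cdot \frac{1}{765655} = 5 \cdot \frac{2627641}{16} \cdot \frac{1}{731060} \cdot \frac{1}{765655} = \frac{13138205}{16} \cdot \frac{1}{731060} \cdot \frac{1}{765655} = \frac{2627641}{2339392} \cdot \frac{1}{765655} = \frac{2627641}{1791167181760}$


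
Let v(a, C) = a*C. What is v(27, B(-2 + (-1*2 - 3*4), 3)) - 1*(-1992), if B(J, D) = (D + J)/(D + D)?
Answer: 3867/2 ≈ 1933.5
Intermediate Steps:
B(J, D) = (D + J)/(2*D) (B(J, D) = (D + J)/((2*D)) = (D + J)*(1/(2*D)) = (D + J)/(2*D))
v(a, C) = C*a
v(27, B(-2 + (-1*2 - 3*4), 3)) - 1*(-1992) = ((½)*(3 + (-2 + (-1*2 - 3*4)))/3)*27 - 1*(-1992) = ((½)*(⅓)*(3 + (-2 + (-2 - 12))))*27 + 1992 = ((½)*(⅓)*(3 + (-2 - 14)))*27 + 1992 = ((½)*(⅓)*(3 - 16))*27 + 1992 = ((½)*(⅓)*(-13))*27 + 1992 = -13/6*27 + 1992 = -117/2 + 1992 = 3867/2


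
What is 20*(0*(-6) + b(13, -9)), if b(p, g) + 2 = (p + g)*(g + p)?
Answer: 280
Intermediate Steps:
b(p, g) = -2 + (g + p)² (b(p, g) = -2 + (p + g)*(g + p) = -2 + (g + p)*(g + p) = -2 + (g + p)²)
20*(0*(-6) + b(13, -9)) = 20*(0*(-6) + (-2 + (-9 + 13)²)) = 20*(0 + (-2 + 4²)) = 20*(0 + (-2 + 16)) = 20*(0 + 14) = 20*14 = 280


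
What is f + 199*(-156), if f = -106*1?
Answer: -31150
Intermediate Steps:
f = -106
f + 199*(-156) = -106 + 199*(-156) = -106 - 31044 = -31150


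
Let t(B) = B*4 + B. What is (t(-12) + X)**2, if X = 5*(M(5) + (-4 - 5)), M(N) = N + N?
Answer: 3025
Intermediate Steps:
t(B) = 5*B (t(B) = 4*B + B = 5*B)
M(N) = 2*N
X = 5 (X = 5*(2*5 + (-4 - 5)) = 5*(10 - 9) = 5*1 = 5)
(t(-12) + X)**2 = (5*(-12) + 5)**2 = (-60 + 5)**2 = (-55)**2 = 3025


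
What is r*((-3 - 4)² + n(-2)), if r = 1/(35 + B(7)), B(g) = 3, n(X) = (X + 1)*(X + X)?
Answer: 53/38 ≈ 1.3947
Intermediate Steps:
n(X) = 2*X*(1 + X) (n(X) = (1 + X)*(2*X) = 2*X*(1 + X))
r = 1/38 (r = 1/(35 + 3) = 1/38 ≈ 0.026316)
r*((-3 - 4)² + n(-2)) = ((-3 - 4)² + 2*(-2)*(1 - 2))/38 = ((-7)² + 2*(-2)*(-1))/38 = (49 + 4)/38 = (1/38)*53 = 53/38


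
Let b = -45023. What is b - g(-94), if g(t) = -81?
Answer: -44942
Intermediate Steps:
b - g(-94) = -45023 - 1*(-81) = -45023 + 81 = -44942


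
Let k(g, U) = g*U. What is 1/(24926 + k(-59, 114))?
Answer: 1/18200 ≈ 5.4945e-5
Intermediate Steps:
k(g, U) = U*g
1/(24926 + k(-59, 114)) = 1/(24926 + 114*(-59)) = 1/(24926 - 6726) = 1/18200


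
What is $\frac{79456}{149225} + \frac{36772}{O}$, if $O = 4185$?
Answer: $\frac{1163965012}{124901325} \approx 9.3191$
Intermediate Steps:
$\frac{79456}{149225} + \frac{36772}{O} = \frac{79456}{149225} + \frac{36772}{4185} = \frac{1163965012}{124901325}$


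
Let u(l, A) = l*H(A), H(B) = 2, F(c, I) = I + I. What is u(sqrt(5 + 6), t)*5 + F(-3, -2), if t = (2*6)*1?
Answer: -4 + 10*sqrt(11) ≈ 29.166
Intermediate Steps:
F(c, I) = 2*I
t = 12 (t = 12*1 = 12)
u(l, A) = 2*l (u(l, A) = l*2 = 2*l)
u(sqrt(5 + 6), t)*5 + F(-3, -2) = (2*sqrt(5 + 6))*5 + 2*(-2) = (2*sqrt(11))*5 - 4 = 10*sqrt(11) - 4 = -4 + 10*sqrt(11)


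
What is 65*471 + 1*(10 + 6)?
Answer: 30631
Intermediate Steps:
65*471 + 1*(10 + 6) = 30615 + 1*16 = 30615 + 16 = 30631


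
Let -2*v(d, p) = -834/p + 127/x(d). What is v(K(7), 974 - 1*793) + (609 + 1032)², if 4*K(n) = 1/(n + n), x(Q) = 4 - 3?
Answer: 974800769/362 ≈ 2.6928e+6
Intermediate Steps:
x(Q) = 1
K(n) = 1/(8*n) (K(n) = 1/(4*(n + n)) = 1/(4*((2*n))) = (1/(2*n))/4 = 1/(8*n))
v(d, p) = -127/2 + 417/p (v(d, p) = -(-834/p + 127/1)/2 = -(-834/p + 127*1)/2 = -(-834/p + 127)/2 = -(127 - 834/p)/2 = -127/2 + 417/p)
v(K(7), 974 - 1*793) + (609 + 1032)² = (-127/2 + 417/(974 - 1*793)) + (609 + 1032)² = (-127/2 + 417/(974 - 793)) + 1641² = (-127/2 + 417/181) + 2692881 = -22153/362 + 2692881 = 974800769/362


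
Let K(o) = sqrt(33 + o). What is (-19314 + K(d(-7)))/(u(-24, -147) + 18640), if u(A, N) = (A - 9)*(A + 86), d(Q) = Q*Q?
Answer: -9657/8297 + sqrt(82)/16594 ≈ -1.1634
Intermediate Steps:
d(Q) = Q**2
u(A, N) = (-9 + A)*(86 + A)
(-19314 + K(d(-7)))/(u(-24, -147) + 18640) = (-19314 + sqrt(33 + (-7)**2))/((-774 + (-24)**2 + 77*(-24)) + 18640) = (-19314 + sqrt(33 + 49))/((-774 + 576 - 1848) + 18640) = (-19314 + sqrt(82))/(-2046 + 18640) = (-19314 + sqrt(82))/16594 = (-19314 + sqrt(82))*(1/16594) = -9657/8297 + sqrt(82)/16594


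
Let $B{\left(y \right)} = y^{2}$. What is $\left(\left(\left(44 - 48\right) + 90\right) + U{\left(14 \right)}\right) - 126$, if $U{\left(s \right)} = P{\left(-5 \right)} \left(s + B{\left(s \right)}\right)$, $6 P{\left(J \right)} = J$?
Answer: $-215$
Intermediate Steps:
$P{\left(J \right)} = \frac{J}{6}$
$U{\left(s \right)} = - \frac{5 s}{6} - \frac{5 s^{2}}{6}$ ($U{\left(s \right)} = \frac{1}{6} \left(-5\right) \left(s + s^{2}\right) = - \frac{5 \left(s + s^{2}\right)}{6} = - \frac{5 s}{6} - \frac{5 s^{2}}{6}$)
$\left(\left(\left(44 - 48\right) + 90\right) + U{\left(14 \right)}\right) - 126 = \left(\left(\left(44 - 48\right) + 90\right) + \frac{5}{6} \cdot 14 \left(-1 - 14\right)\right) - 126 = \left(\left(-4 + 90\right) + \frac{5}{6} \cdot 14 \left(-1 - 14\right)\right) - 126 = \left(86 + \frac{5}{6} \cdot 14 \left(-15\right)\right) - 126 = \left(86 - 175\right) - 126 = -89 - 126 = -215$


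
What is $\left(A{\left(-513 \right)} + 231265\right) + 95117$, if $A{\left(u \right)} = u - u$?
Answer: $326382$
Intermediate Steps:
$A{\left(u \right)} = 0$
$\left(A{\left(-513 \right)} + 231265\right) + 95117 = \left(0 + 231265\right) + 95117 = 231265 + 95117 = 326382$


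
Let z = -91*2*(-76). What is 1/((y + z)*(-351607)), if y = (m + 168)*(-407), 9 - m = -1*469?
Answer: 1/87581787630 ≈ 1.1418e-11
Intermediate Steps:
m = 478 (m = 9 - (-1)*469 = 9 - 1*(-469) = 9 + 469 = 478)
z = 13832 (z = -182*(-76) = 13832)
y = -262922 (y = (478 + 168)*(-407) = 646*(-407) = -262922)
1/((y + z)*(-351607)) = 1/((-262922 + 13832)*(-351607)) = -1/351607/(-249090) = -1/249090*(-1/351607) = 1/87581787630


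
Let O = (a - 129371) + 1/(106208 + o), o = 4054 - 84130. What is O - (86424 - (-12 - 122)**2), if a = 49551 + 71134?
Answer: -2016188327/26132 ≈ -77154.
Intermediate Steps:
o = -80076
a = 120685
O = -226982551/26132 (O = (120685 - 129371) + 1/(106208 - 80076) = -8686 + 1/26132 = -226982551/26132 ≈ -8686.0)
O - (86424 - (-12 - 122)**2) = -226982551/26132 - (86424 - (-12 - 122)**2) = -226982551/26132 - (86424 - 1*(-134)**2) = -226982551/26132 - (86424 - 1*17956) = -226982551/26132 - (86424 - 17956) = -226982551/26132 - 1*68468 = -226982551/26132 - 68468 = -2016188327/26132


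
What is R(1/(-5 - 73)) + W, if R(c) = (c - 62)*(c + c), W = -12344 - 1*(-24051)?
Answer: 35617531/3042 ≈ 11709.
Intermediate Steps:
W = 11707 (W = -12344 + 24051 = 11707)
R(c) = 2*c*(-62 + c) (R(c) = (-62 + c)*(2*c) = 2*c*(-62 + c))
R(1/(-5 - 73)) + W = 2*(-62 + 1/(-5 - 73))/(-5 - 73) + 11707 = 2*(-62 + 1/(-78))/(-78) + 11707 = 2*(-1/78)*(-62 - 1/78) + 11707 = 2*(-1/78)*(-4837/78) + 11707 = 4837/3042 + 11707 = 35617531/3042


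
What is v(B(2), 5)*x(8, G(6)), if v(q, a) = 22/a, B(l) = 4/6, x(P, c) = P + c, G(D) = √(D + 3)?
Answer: 242/5 ≈ 48.400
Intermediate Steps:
G(D) = √(3 + D)
B(l) = ⅔ (B(l) = 4*(⅙) = ⅔)
v(B(2), 5)*x(8, G(6)) = (22/5)*(8 + √(3 + 6)) = (22*(⅕))*(8 + √9) = 22*(8 + 3)/5 = (22/5)*11 = 242/5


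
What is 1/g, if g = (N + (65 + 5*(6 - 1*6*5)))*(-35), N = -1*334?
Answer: 1/13615 ≈ 7.3448e-5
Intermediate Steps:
N = -334
g = 13615 (g = (-334 + (65 + 5*(6 - 1*6*5)))*(-35) = (-334 + (65 + 5*(6 - 6*5)))*(-35) = (-334 + (65 + 5*(6 - 30)))*(-35) = (-334 + (65 + 5*(-24)))*(-35) = (-334 + (65 - 120))*(-35) = (-334 - 55)*(-35) = -389*(-35) = 13615)
1/g = 1/13615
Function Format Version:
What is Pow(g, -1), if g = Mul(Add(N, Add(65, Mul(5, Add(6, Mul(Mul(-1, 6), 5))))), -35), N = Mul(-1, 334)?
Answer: Rational(1, 13615) ≈ 7.3448e-5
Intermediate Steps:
N = -334
g = 13615 (g = Mul(Add(-334, Add(65, Mul(5, Add(6, Mul(Mul(-1, 6), 5))))), -35) = Mul(Add(-334, Add(65, Mul(5, Add(6, Mul(-6, 5))))), -35) = Mul(Add(-334, Add(65, Mul(5, Add(6, -30)))), -35) = Mul(Add(-334, Add(65, Mul(5, -24))), -35) = Mul(Add(-334, Add(65, -120)), -35) = Mul(Add(-334, -55), -35) = Mul(-389, -35) = 13615)
Pow(g, -1) = Pow(13615, -1) = Rational(1, 13615)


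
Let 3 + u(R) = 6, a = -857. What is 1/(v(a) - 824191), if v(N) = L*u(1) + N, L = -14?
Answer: -1/825090 ≈ -1.2120e-6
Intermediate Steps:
u(R) = 3 (u(R) = -3 + 6 = 3)
v(N) = -42 + N (v(N) = -14*3 + N = -42 + N)
1/(v(a) - 824191) = 1/((-42 - 857) - 824191) = 1/(-899 - 824191) = 1/(-825090) = -1/825090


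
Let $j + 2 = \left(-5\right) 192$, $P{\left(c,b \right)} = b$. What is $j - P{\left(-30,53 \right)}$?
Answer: $-1015$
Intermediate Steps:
$j = -962$ ($j = -2 - 960 = -962$)
$j - P{\left(-30,53 \right)} = -962 - 53 = -1015$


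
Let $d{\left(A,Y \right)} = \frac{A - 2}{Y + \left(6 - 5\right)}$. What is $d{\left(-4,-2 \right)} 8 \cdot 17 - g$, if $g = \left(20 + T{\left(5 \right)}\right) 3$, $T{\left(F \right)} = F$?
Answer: $741$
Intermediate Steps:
$d{\left(A,Y \right)} = \frac{-2 + A}{1 + Y}$ ($d{\left(A,Y \right)} = \frac{-2 + A}{Y + \left(6 - 5\right)} = \frac{-2 + A}{Y + 1} = \frac{-2 + A}{1 + Y}$)
$g = 75$ ($g = \left(20 + 5\right) 3 = 25 \cdot 3 = 75$)
$d{\left(-4,-2 \right)} 8 \cdot 17 - g = \frac{-2 - 4}{1 - 2} \cdot 8 \cdot 17 - 75 = \frac{1}{-1} \left(-6\right) 8 \cdot 17 - 75 = \left(-1\right) \left(-6\right) 8 \cdot 17 - 75 = 6 \cdot 8 \cdot 17 - 75 = 48 \cdot 17 - 75 = 816 - 75 = 741$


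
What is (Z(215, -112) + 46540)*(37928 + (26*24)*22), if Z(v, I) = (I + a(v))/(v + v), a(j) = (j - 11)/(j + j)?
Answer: 111127527540216/46225 ≈ 2.4041e+9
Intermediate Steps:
a(j) = (-11 + j)/(2*j) (a(j) = (-11 + j)/((2*j)) = (-11 + j)*(1/(2*j)) = (-11 + j)/(2*j))
Z(v, I) = (I + (-11 + v)/(2*v))/(2*v) (Z(v, I) = (I + (-11 + v)/(2*v))/(v + v) = (I + (-11 + v)/(2*v))/((2*v)) = (I + (-11 + v)/(2*v))*(1/(2*v)) = (I + (-11 + v)/(2*v))/(2*v))
(Z(215, -112) + 46540)*(37928 + (26*24)*22) = ((¼)*(-11 + 215 + 2*(-112)*215)/215² + 46540)*(37928 + (26*24)*22) = ((¼)*(1/46225)*(-11 + 215 - 48160) + 46540)*(37928 + 624*22) = ((¼)*(1/46225)*(-47956) + 46540)*(37928 + 13728) = (-11989/46225 + 46540)*51656 = (2151299511/46225)*51656 = 111127527540216/46225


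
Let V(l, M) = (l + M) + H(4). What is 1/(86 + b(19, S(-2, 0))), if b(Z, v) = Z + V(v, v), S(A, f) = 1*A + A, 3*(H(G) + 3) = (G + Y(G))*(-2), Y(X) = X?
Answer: 3/266 ≈ 0.011278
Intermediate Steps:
H(G) = -3 - 4*G/3 (H(G) = -3 + ((G + G)*(-2))/3 = -3 + ((2*G)*(-2))/3 = -3 + (-4*G)/3 = -3 - 4*G/3)
S(A, f) = 2*A (S(A, f) = A + A = 2*A)
V(l, M) = -25/3 + M + l (V(l, M) = (l + M) + (-3 - 4/3*4) = (M + l) + (-3 - 16/3) = (M + l) - 25/3 = -25/3 + M + l)
b(Z, v) = -25/3 + Z + 2*v (b(Z, v) = Z + (-25/3 + v + v) = Z + (-25/3 + 2*v) = -25/3 + Z + 2*v)
1/(86 + b(19, S(-2, 0))) = 1/(86 + (-25/3 + 19 + 2*(2*(-2)))) = 1/(86 + (-25/3 + 19 + 2*(-4))) = 1/(86 + (-25/3 + 19 - 8)) = 1/(86 + 8/3) = 1/(266/3) = 3/266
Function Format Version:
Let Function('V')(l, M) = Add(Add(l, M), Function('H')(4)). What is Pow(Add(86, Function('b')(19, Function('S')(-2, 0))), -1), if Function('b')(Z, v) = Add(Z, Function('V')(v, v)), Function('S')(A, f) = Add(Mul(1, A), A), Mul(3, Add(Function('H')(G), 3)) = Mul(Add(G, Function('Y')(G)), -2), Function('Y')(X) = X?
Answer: Rational(3, 266) ≈ 0.011278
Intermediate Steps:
Function('H')(G) = Add(-3, Mul(Rational(-4, 3), G)) (Function('H')(G) = Add(-3, Mul(Rational(1, 3), Mul(Add(G, G), -2))) = Add(-3, Mul(Rational(1, 3), Mul(Mul(2, G), -2))) = Add(-3, Mul(Rational(1, 3), Mul(-4, G))) = Add(-3, Mul(Rational(-4, 3), G)))
Function('S')(A, f) = Mul(2, A) (Function('S')(A, f) = Add(A, A) = Mul(2, A))
Function('V')(l, M) = Add(Rational(-25, 3), M, l) (Function('V')(l, M) = Add(Add(l, M), Add(-3, Mul(Rational(-4, 3), 4))) = Add(Add(M, l), Add(-3, Rational(-16, 3))) = Add(Add(M, l), Rational(-25, 3)) = Add(Rational(-25, 3), M, l))
Function('b')(Z, v) = Add(Rational(-25, 3), Z, Mul(2, v)) (Function('b')(Z, v) = Add(Z, Add(Rational(-25, 3), v, v)) = Add(Z, Add(Rational(-25, 3), Mul(2, v))) = Add(Rational(-25, 3), Z, Mul(2, v)))
Pow(Add(86, Function('b')(19, Function('S')(-2, 0))), -1) = Pow(Add(86, Add(Rational(-25, 3), 19, Mul(2, Mul(2, -2)))), -1) = Pow(Add(86, Add(Rational(-25, 3), 19, Mul(2, -4))), -1) = Pow(Add(86, Add(Rational(-25, 3), 19, -8)), -1) = Pow(Add(86, Rational(8, 3)), -1) = Pow(Rational(266, 3), -1) = Rational(3, 266)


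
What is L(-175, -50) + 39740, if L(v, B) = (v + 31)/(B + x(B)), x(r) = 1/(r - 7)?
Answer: 113306948/2851 ≈ 39743.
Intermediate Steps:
x(r) = 1/(-7 + r)
L(v, B) = (31 + v)/(B + 1/(-7 + B)) (L(v, B) = (v + 31)/(B + 1/(-7 + B)) = (31 + v)/(B + 1/(-7 + B)))
L(-175, -50) + 39740 = (-7 - 50)*(31 - 175)/(1 - 50*(-7 - 50)) + 39740 = -57*(-144)/(1 - 50*(-57)) + 39740 = -57*(-144)/(1 + 2850) + 39740 = -57*(-144)/2851 + 39740 = (1/2851)*(-57)*(-144) + 39740 = 8208/2851 + 39740 = 113306948/2851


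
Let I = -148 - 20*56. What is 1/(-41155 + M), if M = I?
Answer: -1/42423 ≈ -2.3572e-5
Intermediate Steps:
I = -1268 (I = -148 - 1120 = -1268)
M = -1268
1/(-41155 + M) = 1/(-41155 - 1268) = 1/(-42423) = -1/42423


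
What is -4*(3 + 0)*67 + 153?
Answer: -651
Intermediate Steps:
-4*(3 + 0)*67 + 153 = -4*3*67 + 153 = -12*67 + 153 = -804 + 153 = -651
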